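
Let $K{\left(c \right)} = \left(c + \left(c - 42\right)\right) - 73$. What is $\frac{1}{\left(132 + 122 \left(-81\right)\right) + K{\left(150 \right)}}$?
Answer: $- \frac{1}{9565} \approx -0.00010455$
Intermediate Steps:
$K{\left(c \right)} = -115 + 2 c$ ($K{\left(c \right)} = \left(c + \left(-42 + c\right)\right) - 73 = \left(-42 + 2 c\right) - 73 = -115 + 2 c$)
$\frac{1}{\left(132 + 122 \left(-81\right)\right) + K{\left(150 \right)}} = \frac{1}{\left(132 + 122 \left(-81\right)\right) + \left(-115 + 2 \cdot 150\right)} = \frac{1}{\left(132 - 9882\right) + \left(-115 + 300\right)} = \frac{1}{-9750 + 185} = \frac{1}{-9565} = - \frac{1}{9565}$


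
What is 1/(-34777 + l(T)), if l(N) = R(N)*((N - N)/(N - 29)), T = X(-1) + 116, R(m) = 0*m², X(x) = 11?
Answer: -1/34777 ≈ -2.8755e-5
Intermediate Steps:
R(m) = 0
T = 127 (T = 11 + 116 = 127)
l(N) = 0 (l(N) = 0*((N - N)/(N - 29)) = 0*(0/(-29 + N)) = 0*0 = 0)
1/(-34777 + l(T)) = 1/(-34777 + 0) = 1/(-34777) = -1/34777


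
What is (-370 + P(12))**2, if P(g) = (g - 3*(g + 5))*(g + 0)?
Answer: 702244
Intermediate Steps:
P(g) = g*(-15 - 2*g) (P(g) = (g - 3*(5 + g))*g = (g + (-15 - 3*g))*g = (-15 - 2*g)*g = g*(-15 - 2*g))
(-370 + P(12))**2 = (-370 - 1*12*(15 + 2*12))**2 = (-370 - 1*12*(15 + 24))**2 = (-370 - 1*12*39)**2 = (-370 - 468)**2 = (-838)**2 = 702244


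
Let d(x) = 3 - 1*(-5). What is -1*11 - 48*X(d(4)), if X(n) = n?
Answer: -395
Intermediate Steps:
d(x) = 8 (d(x) = 3 + 5 = 8)
-1*11 - 48*X(d(4)) = -1*11 - 48*8 = -11 - 384 = -395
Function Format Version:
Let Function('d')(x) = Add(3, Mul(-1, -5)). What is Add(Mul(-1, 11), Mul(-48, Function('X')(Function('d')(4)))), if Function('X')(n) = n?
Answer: -395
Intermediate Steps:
Function('d')(x) = 8 (Function('d')(x) = Add(3, 5) = 8)
Add(Mul(-1, 11), Mul(-48, Function('X')(Function('d')(4)))) = Add(Mul(-1, 11), Mul(-48, 8)) = Add(-11, -384) = -395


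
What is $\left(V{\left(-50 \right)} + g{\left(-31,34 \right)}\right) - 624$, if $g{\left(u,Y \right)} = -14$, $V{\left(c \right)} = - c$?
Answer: $-588$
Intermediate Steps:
$\left(V{\left(-50 \right)} + g{\left(-31,34 \right)}\right) - 624 = \left(\left(-1\right) \left(-50\right) - 14\right) - 624 = \left(50 - 14\right) - 624 = 36 - 624 = -588$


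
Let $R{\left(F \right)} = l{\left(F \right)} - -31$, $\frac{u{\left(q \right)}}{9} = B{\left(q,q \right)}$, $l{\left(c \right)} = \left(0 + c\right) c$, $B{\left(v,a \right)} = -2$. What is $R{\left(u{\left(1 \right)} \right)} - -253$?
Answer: $608$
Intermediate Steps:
$l{\left(c \right)} = c^{2}$ ($l{\left(c \right)} = c c = c^{2}$)
$u{\left(q \right)} = -18$ ($u{\left(q \right)} = 9 \left(-2\right) = -18$)
$R{\left(F \right)} = 31 + F^{2}$ ($R{\left(F \right)} = F^{2} - -31 = F^{2} + 31 = 31 + F^{2}$)
$R{\left(u{\left(1 \right)} \right)} - -253 = \left(31 + \left(-18\right)^{2}\right) - -253 = \left(31 + 324\right) + 253 = 355 + 253 = 608$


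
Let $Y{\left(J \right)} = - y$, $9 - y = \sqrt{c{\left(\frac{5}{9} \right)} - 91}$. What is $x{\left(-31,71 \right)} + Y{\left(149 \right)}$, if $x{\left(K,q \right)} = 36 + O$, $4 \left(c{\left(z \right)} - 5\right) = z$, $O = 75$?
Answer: $102 + \frac{i \sqrt{3091}}{6} \approx 102.0 + 9.2661 i$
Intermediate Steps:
$c{\left(z \right)} = 5 + \frac{z}{4}$
$y = 9 - \frac{i \sqrt{3091}}{6}$ ($y = 9 - \sqrt{\left(5 + \frac{5 \cdot \frac{1}{9}}{4}\right) - 91} = 9 - \sqrt{\left(5 + \frac{1}{4} \cdot \frac{5}{9}\right) - 91} = 9 - \sqrt{\left(5 + \frac{5}{36}\right) - 91} = 9 - \sqrt{\frac{185}{36} - 91} = 9 - \sqrt{- \frac{3091}{36}} = 9 - \frac{i \sqrt{3091}}{6} \approx 9.0 - 9.2661 i$)
$Y{\left(J \right)} = -9 + \frac{i \sqrt{3091}}{6}$ ($Y{\left(J \right)} = - (9 - \frac{i \sqrt{3091}}{6}) = -9 + \frac{i \sqrt{3091}}{6}$)
$x{\left(K,q \right)} = 111$ ($x{\left(K,q \right)} = 36 + 75 = 111$)
$x{\left(-31,71 \right)} + Y{\left(149 \right)} = 111 - \left(9 - \frac{i \sqrt{3091}}{6}\right) = 102 + \frac{i \sqrt{3091}}{6}$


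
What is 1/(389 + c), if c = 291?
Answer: 1/680 ≈ 0.0014706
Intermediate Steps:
1/(389 + c) = 1/(389 + 291) = 1/680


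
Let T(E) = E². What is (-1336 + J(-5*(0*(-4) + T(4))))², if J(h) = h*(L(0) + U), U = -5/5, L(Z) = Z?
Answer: 1577536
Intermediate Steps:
U = -1 (U = -5*⅕ = -1)
J(h) = -h (J(h) = h*(0 - 1) = h*(-1) = -h)
(-1336 + J(-5*(0*(-4) + T(4))))² = (-1336 - (-5)*(0*(-4) + 4²))² = (-1336 - (-5)*(0 + 16))² = (-1336 - (-5)*16)² = (-1336 - 1*(-80))² = (-1336 + 80)² = (-1256)² = 1577536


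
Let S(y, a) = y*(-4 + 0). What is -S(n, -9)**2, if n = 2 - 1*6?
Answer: -256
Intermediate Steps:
n = -4 (n = 2 - 6 = -4)
S(y, a) = -4*y (S(y, a) = y*(-4) = -4*y)
-S(n, -9)**2 = -(-4*(-4))**2 = -1*16**2 = -1*256 = -256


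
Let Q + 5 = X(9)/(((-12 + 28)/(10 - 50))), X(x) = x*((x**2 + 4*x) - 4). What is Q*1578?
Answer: -4019955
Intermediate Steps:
X(x) = x*(-4 + x**2 + 4*x)
Q = -5095/2 (Q = -5 + (9*(-4 + 9**2 + 4*9))/(((-12 + 28)/(10 - 50))) = -5 + (9*(-4 + 81 + 36))/((16/(-40))) = -5 + (9*113)/((16*(-1/40))) = -5 + 1017/(-2/5) = -5 + 1017*(-5/2) = -5 - 5085/2 = -5095/2 ≈ -2547.5)
Q*1578 = -5095/2*1578 = -4019955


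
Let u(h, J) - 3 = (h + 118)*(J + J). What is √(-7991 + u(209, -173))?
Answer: I*√121130 ≈ 348.04*I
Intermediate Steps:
u(h, J) = 3 + 2*J*(118 + h) (u(h, J) = 3 + (h + 118)*(J + J) = 3 + (118 + h)*(2*J) = 3 + 2*J*(118 + h))
√(-7991 + u(209, -173)) = √(-7991 + (3 + 236*(-173) + 2*(-173)*209)) = √(-7991 + (3 - 40828 - 72314)) = √(-7991 - 113139) = √(-121130) = I*√121130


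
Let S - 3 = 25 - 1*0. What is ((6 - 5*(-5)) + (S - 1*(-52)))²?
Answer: 12321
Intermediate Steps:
S = 28 (S = 3 + (25 - 1*0) = 3 + (25 + 0) = 3 + 25 = 28)
((6 - 5*(-5)) + (S - 1*(-52)))² = ((6 - 5*(-5)) + (28 - 1*(-52)))² = ((6 + 25) + (28 + 52))² = (31 + 80)² = 111² = 12321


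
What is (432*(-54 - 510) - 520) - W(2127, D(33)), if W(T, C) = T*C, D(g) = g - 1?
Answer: -312232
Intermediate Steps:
D(g) = -1 + g
W(T, C) = C*T
(432*(-54 - 510) - 520) - W(2127, D(33)) = (432*(-54 - 510) - 520) - (-1 + 33)*2127 = (432*(-564) - 520) - 32*2127 = (-243648 - 520) - 1*68064 = -244168 - 68064 = -312232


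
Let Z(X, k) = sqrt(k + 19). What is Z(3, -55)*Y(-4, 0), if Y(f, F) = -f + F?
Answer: 24*I ≈ 24.0*I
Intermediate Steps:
Y(f, F) = F - f
Z(X, k) = sqrt(19 + k)
Z(3, -55)*Y(-4, 0) = sqrt(19 - 55)*(0 - 1*(-4)) = sqrt(-36)*(0 + 4) = (6*I)*4 = 24*I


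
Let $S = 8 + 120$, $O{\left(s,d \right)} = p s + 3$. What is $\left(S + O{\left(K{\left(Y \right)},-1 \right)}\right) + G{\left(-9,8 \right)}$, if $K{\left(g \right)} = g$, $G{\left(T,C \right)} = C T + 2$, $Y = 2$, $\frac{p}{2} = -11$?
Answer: $17$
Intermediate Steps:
$p = -22$ ($p = 2 \left(-11\right) = -22$)
$G{\left(T,C \right)} = 2 + C T$
$O{\left(s,d \right)} = 3 - 22 s$ ($O{\left(s,d \right)} = - 22 s + 3 = 3 - 22 s$)
$S = 128$
$\left(S + O{\left(K{\left(Y \right)},-1 \right)}\right) + G{\left(-9,8 \right)} = \left(128 + \left(3 - 44\right)\right) + \left(2 + 8 \left(-9\right)\right) = \left(128 + \left(3 - 44\right)\right) + \left(2 - 72\right) = \left(128 - 41\right) - 70 = 87 - 70 = 17$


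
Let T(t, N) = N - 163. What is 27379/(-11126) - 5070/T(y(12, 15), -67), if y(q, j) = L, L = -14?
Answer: 5011165/255898 ≈ 19.583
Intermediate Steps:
y(q, j) = -14
T(t, N) = -163 + N
27379/(-11126) - 5070/T(y(12, 15), -67) = 27379/(-11126) - 5070/(-163 - 67) = 27379*(-1/11126) - 5070/(-230) = -27379/11126 - 5070*(-1/230) = -27379/11126 + 507/23 = 5011165/255898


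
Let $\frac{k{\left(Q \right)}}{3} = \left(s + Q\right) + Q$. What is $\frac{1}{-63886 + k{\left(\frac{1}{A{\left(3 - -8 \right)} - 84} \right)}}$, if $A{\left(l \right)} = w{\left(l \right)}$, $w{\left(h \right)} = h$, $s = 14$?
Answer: $- \frac{73}{4660618} \approx -1.5663 \cdot 10^{-5}$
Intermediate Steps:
$A{\left(l \right)} = l$
$k{\left(Q \right)} = 42 + 6 Q$ ($k{\left(Q \right)} = 3 \left(\left(14 + Q\right) + Q\right) = 3 \left(14 + 2 Q\right) = 42 + 6 Q$)
$\frac{1}{-63886 + k{\left(\frac{1}{A{\left(3 - -8 \right)} - 84} \right)}} = \frac{1}{-63886 + \left(42 + \frac{6}{\left(3 - -8\right) - 84}\right)} = \frac{1}{-63886 + \left(42 + \frac{6}{\left(3 + 8\right) - 84}\right)} = \frac{1}{-63886 + \left(42 + \frac{6}{11 - 84}\right)} = \frac{1}{-63886 + \left(42 + \frac{6}{-73}\right)} = \frac{1}{-63886 + \left(42 + 6 \left(- \frac{1}{73}\right)\right)} = \frac{1}{-63886 + \left(42 - \frac{6}{73}\right)} = \frac{1}{-63886 + \frac{3060}{73}} = \frac{1}{- \frac{4660618}{73}} = - \frac{73}{4660618}$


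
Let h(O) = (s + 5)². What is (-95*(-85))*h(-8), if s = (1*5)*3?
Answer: 3230000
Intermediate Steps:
s = 15 (s = 5*3 = 15)
h(O) = 400 (h(O) = (15 + 5)² = 20² = 400)
(-95*(-85))*h(-8) = -95*(-85)*400 = 8075*400 = 3230000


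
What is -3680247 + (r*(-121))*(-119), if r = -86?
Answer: -4918561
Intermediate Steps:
-3680247 + (r*(-121))*(-119) = -3680247 - 86*(-121)*(-119) = -3680247 + 10406*(-119) = -3680247 - 1238314 = -4918561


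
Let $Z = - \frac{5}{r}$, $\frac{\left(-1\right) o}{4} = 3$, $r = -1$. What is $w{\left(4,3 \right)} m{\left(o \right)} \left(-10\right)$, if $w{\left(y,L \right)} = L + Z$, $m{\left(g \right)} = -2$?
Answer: $160$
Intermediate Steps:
$o = -12$ ($o = \left(-4\right) 3 = -12$)
$Z = 5$ ($Z = - \frac{5}{-1} = \left(-5\right) \left(-1\right) = 5$)
$w{\left(y,L \right)} = 5 + L$ ($w{\left(y,L \right)} = L + 5 = 5 + L$)
$w{\left(4,3 \right)} m{\left(o \right)} \left(-10\right) = \left(5 + 3\right) \left(-2\right) \left(-10\right) = 8 \left(-2\right) \left(-10\right) = \left(-16\right) \left(-10\right) = 160$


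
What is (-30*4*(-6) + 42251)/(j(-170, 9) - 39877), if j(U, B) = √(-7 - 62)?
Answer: -1713554567/1590175198 - 42971*I*√69/1590175198 ≈ -1.0776 - 0.00022447*I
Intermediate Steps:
j(U, B) = I*√69 (j(U, B) = √(-69) = I*√69)
(-30*4*(-6) + 42251)/(j(-170, 9) - 39877) = (-30*4*(-6) + 42251)/(I*√69 - 39877) = (-120*(-6) + 42251)/(-39877 + I*√69) = (720 + 42251)/(-39877 + I*√69) = 42971/(-39877 + I*√69)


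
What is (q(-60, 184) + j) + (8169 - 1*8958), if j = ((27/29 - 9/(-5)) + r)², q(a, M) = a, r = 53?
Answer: 47452336/21025 ≈ 2256.9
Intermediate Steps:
j = 65302561/21025 (j = ((27/29 - 9/(-5)) + 53)² = ((27*(1/29) - 9*(-⅕)) + 53)² = ((27/29 + 9/5) + 53)² = (396/145 + 53)² = (8081/145)² = 65302561/21025 ≈ 3105.9)
(q(-60, 184) + j) + (8169 - 1*8958) = (-60 + 65302561/21025) + (8169 - 1*8958) = 64041061/21025 + (8169 - 8958) = 64041061/21025 - 789 = 47452336/21025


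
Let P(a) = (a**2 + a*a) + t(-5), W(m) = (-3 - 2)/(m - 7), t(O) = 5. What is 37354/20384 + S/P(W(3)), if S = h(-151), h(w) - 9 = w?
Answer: -797239/50960 ≈ -15.644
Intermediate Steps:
h(w) = 9 + w
W(m) = -5/(-7 + m)
S = -142 (S = 9 - 151 = -142)
P(a) = 5 + 2*a**2 (P(a) = (a**2 + a*a) + 5 = (a**2 + a**2) + 5 = 2*a**2 + 5 = 5 + 2*a**2)
37354/20384 + S/P(W(3)) = 37354/20384 - 142/(5 + 2*(-5/(-7 + 3))**2) = 37354*(1/20384) - 142/(5 + 2*(-5/(-4))**2) = 18677/10192 - 142/(5 + 2*(-5*(-1/4))**2) = 18677/10192 - 142/(5 + 2*(5/4)**2) = 18677/10192 - 142/(5 + 2*(25/16)) = 18677/10192 - 142/(5 + 25/8) = 18677/10192 - 142/65/8 = 18677/10192 - 142*8/65 = 18677/10192 - 1136/65 = -797239/50960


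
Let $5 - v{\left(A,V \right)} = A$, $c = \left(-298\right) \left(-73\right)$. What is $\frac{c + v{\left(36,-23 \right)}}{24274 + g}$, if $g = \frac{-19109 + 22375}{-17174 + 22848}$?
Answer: $\frac{20542717}{22955657} \approx 0.89489$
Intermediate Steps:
$c = 21754$
$v{\left(A,V \right)} = 5 - A$
$g = \frac{1633}{2837}$ ($g = \frac{3266}{5674} = 3266 \cdot \frac{1}{5674} = \frac{1633}{2837} \approx 0.57561$)
$\frac{c + v{\left(36,-23 \right)}}{24274 + g} = \frac{21754 + \left(5 - 36\right)}{24274 + \frac{1633}{2837}} = \frac{21754 + \left(5 - 36\right)}{\frac{68866971}{2837}} = \left(21754 - 31\right) \frac{2837}{68866971} = 21723 \cdot \frac{2837}{68866971} = \frac{20542717}{22955657}$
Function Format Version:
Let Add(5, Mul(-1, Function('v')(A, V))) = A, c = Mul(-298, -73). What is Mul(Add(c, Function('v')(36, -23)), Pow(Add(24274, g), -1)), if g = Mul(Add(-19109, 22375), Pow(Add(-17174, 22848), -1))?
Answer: Rational(20542717, 22955657) ≈ 0.89489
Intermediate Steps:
c = 21754
Function('v')(A, V) = Add(5, Mul(-1, A))
g = Rational(1633, 2837) (g = Mul(3266, Pow(5674, -1)) = Mul(3266, Rational(1, 5674)) = Rational(1633, 2837) ≈ 0.57561)
Mul(Add(c, Function('v')(36, -23)), Pow(Add(24274, g), -1)) = Mul(Add(21754, Add(5, Mul(-1, 36))), Pow(Add(24274, Rational(1633, 2837)), -1)) = Mul(Add(21754, Add(5, -36)), Pow(Rational(68866971, 2837), -1)) = Mul(Add(21754, -31), Rational(2837, 68866971)) = Mul(21723, Rational(2837, 68866971)) = Rational(20542717, 22955657)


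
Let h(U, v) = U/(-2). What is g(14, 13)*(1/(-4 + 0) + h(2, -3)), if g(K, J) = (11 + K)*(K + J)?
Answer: -3375/4 ≈ -843.75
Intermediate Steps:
h(U, v) = -U/2 (h(U, v) = U*(-½) = -U/2)
g(K, J) = (11 + K)*(J + K)
g(14, 13)*(1/(-4 + 0) + h(2, -3)) = (14² + 11*13 + 11*14 + 13*14)*(1/(-4 + 0) - ½*2) = (196 + 143 + 154 + 182)*(1/(-4) - 1) = 675*(1*(-¼) - 1) = 675*(-¼ - 1) = 675*(-5/4) = -3375/4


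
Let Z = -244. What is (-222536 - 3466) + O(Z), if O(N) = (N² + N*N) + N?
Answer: -107174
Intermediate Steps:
O(N) = N + 2*N² (O(N) = (N² + N²) + N = 2*N² + N = N + 2*N²)
(-222536 - 3466) + O(Z) = (-222536 - 3466) - 244*(1 + 2*(-244)) = -226002 - 244*(1 - 488) = -226002 - 244*(-487) = -226002 + 118828 = -107174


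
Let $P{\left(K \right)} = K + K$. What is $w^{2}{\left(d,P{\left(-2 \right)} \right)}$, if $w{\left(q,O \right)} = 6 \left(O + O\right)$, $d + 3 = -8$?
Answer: $2304$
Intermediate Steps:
$P{\left(K \right)} = 2 K$
$d = -11$ ($d = -3 - 8 = -11$)
$w{\left(q,O \right)} = 12 O$ ($w{\left(q,O \right)} = 6 \cdot 2 O = 12 O$)
$w^{2}{\left(d,P{\left(-2 \right)} \right)} = \left(12 \cdot 2 \left(-2\right)\right)^{2} = \left(12 \left(-4\right)\right)^{2} = \left(-48\right)^{2} = 2304$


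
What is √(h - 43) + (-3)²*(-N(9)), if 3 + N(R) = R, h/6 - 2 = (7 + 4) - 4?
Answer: -54 + √11 ≈ -50.683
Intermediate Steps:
h = 54 (h = 12 + 6*((7 + 4) - 4) = 12 + 6*(11 - 4) = 12 + 6*7 = 12 + 42 = 54)
N(R) = -3 + R
√(h - 43) + (-3)²*(-N(9)) = √(54 - 43) + (-3)²*(-(-3 + 9)) = √11 + 9*(-1*6) = √11 + 9*(-6) = √11 - 54 = -54 + √11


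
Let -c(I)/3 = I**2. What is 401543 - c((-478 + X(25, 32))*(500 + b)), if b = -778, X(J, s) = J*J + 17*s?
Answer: 110705326355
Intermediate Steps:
X(J, s) = J**2 + 17*s
c(I) = -3*I**2
401543 - c((-478 + X(25, 32))*(500 + b)) = 401543 - (-3)*((-478 + (25**2 + 17*32))*(500 - 778))**2 = 401543 - (-3)*((-478 + (625 + 544))*(-278))**2 = 401543 - (-3)*((-478 + 1169)*(-278))**2 = 401543 - (-3)*(691*(-278))**2 = 401543 - (-3)*(-192098)**2 = 401543 - (-3)*36901641604 = 401543 - 1*(-110704924812) = 401543 + 110704924812 = 110705326355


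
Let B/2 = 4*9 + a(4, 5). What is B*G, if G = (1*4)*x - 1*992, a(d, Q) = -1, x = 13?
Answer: -65800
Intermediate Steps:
B = 70 (B = 2*(4*9 - 1) = 2*(36 - 1) = 2*35 = 70)
G = -940 (G = (1*4)*13 - 1*992 = 4*13 - 992 = 52 - 992 = -940)
B*G = 70*(-940) = -65800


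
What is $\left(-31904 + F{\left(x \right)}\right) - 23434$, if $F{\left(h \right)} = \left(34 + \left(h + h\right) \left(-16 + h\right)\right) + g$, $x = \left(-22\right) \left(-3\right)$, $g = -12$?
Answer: $-48716$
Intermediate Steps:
$x = 66$
$F{\left(h \right)} = 22 + 2 h \left(-16 + h\right)$ ($F{\left(h \right)} = \left(34 + \left(h + h\right) \left(-16 + h\right)\right) - 12 = \left(34 + 2 h \left(-16 + h\right)\right) - 12 = 22 + 2 h \left(-16 + h\right)$)
$\left(-31904 + F{\left(x \right)}\right) - 23434 = \left(-31904 + \left(22 - 2112 + 2 \cdot 66^{2}\right)\right) - 23434 = \left(-31904 + \left(22 - 2112 + 2 \cdot 4356\right)\right) - 23434 = \left(-31904 + \left(22 - 2112 + 8712\right)\right) - 23434 = \left(-31904 + 6622\right) - 23434 = -25282 - 23434 = -48716$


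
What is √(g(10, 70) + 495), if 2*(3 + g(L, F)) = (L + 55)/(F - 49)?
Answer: √870618/42 ≈ 22.216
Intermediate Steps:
g(L, F) = -3 + (55 + L)/(2*(-49 + F)) (g(L, F) = -3 + ((L + 55)/(F - 49))/2 = -3 + ((55 + L)/(-49 + F))/2 = -3 + (55 + L)/(2*(-49 + F)))
√(g(10, 70) + 495) = √((349 + 10 - 6*70)/(2*(-49 + 70)) + 495) = √((½)*(349 + 10 - 420)/21 + 495) = √((½)*(1/21)*(-61) + 495) = √(-61/42 + 495) = √(20729/42) = √870618/42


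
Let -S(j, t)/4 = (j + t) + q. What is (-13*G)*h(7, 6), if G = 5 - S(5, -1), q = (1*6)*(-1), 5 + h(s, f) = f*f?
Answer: 1209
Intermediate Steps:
h(s, f) = -5 + f² (h(s, f) = -5 + f*f = -5 + f²)
q = -6 (q = 6*(-1) = -6)
S(j, t) = 24 - 4*j - 4*t (S(j, t) = -4*((j + t) - 6) = -4*(-6 + j + t) = 24 - 4*j - 4*t)
G = -3 (G = 5 - (24 - 4*5 - 4*(-1)) = 5 - (24 - 20 + 4) = 5 - 1*8 = 5 - 8 = -3)
(-13*G)*h(7, 6) = (-13*(-3))*(-5 + 6²) = 39*(-5 + 36) = 39*31 = 1209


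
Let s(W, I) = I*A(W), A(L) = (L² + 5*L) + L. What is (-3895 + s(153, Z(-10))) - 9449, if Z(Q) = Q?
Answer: -256614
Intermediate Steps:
A(L) = L² + 6*L
s(W, I) = I*W*(6 + W) (s(W, I) = I*(W*(6 + W)) = I*W*(6 + W))
(-3895 + s(153, Z(-10))) - 9449 = (-3895 - 10*153*(6 + 153)) - 9449 = (-3895 - 10*153*159) - 9449 = (-3895 - 243270) - 9449 = -247165 - 9449 = -256614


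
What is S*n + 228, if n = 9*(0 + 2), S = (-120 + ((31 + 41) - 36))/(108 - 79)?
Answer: 5100/29 ≈ 175.86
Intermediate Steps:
S = -84/29 (S = (-120 + (72 - 36))/29 = (-120 + 36)*(1/29) = -84*1/29 = -84/29 ≈ -2.8966)
n = 18 (n = 9*2 = 18)
S*n + 228 = -84/29*18 + 228 = -1512/29 + 228 = 5100/29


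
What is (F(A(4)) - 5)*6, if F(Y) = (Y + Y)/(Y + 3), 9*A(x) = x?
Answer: -882/31 ≈ -28.452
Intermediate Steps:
A(x) = x/9
F(Y) = 2*Y/(3 + Y) (F(Y) = (2*Y)/(3 + Y) = 2*Y/(3 + Y))
(F(A(4)) - 5)*6 = (2*((1/9)*4)/(3 + (1/9)*4) - 5)*6 = (2*(4/9)/(3 + 4/9) - 5)*6 = (2*(4/9)/(31/9) - 5)*6 = (2*(4/9)*(9/31) - 5)*6 = (8/31 - 5)*6 = -147/31*6 = -882/31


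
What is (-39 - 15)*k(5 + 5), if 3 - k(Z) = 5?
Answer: 108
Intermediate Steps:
k(Z) = -2 (k(Z) = 3 - 1*5 = 3 - 5 = -2)
(-39 - 15)*k(5 + 5) = (-39 - 15)*(-2) = -54*(-2) = 108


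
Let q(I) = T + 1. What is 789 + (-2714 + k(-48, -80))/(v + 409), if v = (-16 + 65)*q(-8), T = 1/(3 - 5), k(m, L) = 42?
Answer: 678719/867 ≈ 782.84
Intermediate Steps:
T = -1/2 (T = 1/(-2) = -1/2 ≈ -0.50000)
q(I) = 1/2 (q(I) = -1/2 + 1 = 1/2)
v = 49/2 (v = (-16 + 65)*(1/2) = 49*(1/2) = 49/2 ≈ 24.500)
789 + (-2714 + k(-48, -80))/(v + 409) = 789 + (-2714 + 42)/(49/2 + 409) = 789 - 2672/867/2 = 789 - 2672*2/867 = 789 - 5344/867 = 678719/867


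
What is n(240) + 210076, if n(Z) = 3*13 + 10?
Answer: 210125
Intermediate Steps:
n(Z) = 49 (n(Z) = 39 + 10 = 49)
n(240) + 210076 = 49 + 210076 = 210125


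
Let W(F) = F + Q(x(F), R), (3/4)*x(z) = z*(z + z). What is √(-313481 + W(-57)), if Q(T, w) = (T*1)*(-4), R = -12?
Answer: 7*I*√7106 ≈ 590.08*I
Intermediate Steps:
x(z) = 8*z²/3 (x(z) = 4*(z*(z + z))/3 = 4*(z*(2*z))/3 = 4*(2*z²)/3 = 8*z²/3)
Q(T, w) = -4*T (Q(T, w) = T*(-4) = -4*T)
W(F) = F - 32*F²/3
√(-313481 + W(-57)) = √(-313481 + (⅓)*(-57)*(3 - 32*(-57))) = √(-313481 + (⅓)*(-57)*(3 + 1824)) = √(-313481 + (⅓)*(-57)*1827) = √(-313481 - 34713) = √(-348194) = 7*I*√7106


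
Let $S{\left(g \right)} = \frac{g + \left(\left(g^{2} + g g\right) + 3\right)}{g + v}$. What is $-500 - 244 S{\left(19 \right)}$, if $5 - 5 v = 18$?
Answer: $- \frac{474340}{41} \approx -11569.0$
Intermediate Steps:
$v = - \frac{13}{5}$ ($v = 1 - \frac{18}{5} = - \frac{13}{5} \approx -2.6$)
$S{\left(g \right)} = \frac{3 + g + 2 g^{2}}{- \frac{13}{5} + g}$ ($S{\left(g \right)} = \frac{g + \left(\left(g^{2} + g g\right) + 3\right)}{g - \frac{13}{5}} = \frac{g + \left(\left(g^{2} + g^{2}\right) + 3\right)}{- \frac{13}{5} + g} = \frac{g + \left(2 g^{2} + 3\right)}{- \frac{13}{5} + g} = \frac{g + \left(3 + 2 g^{2}\right)}{- \frac{13}{5} + g} = \frac{3 + g + 2 g^{2}}{- \frac{13}{5} + g}$)
$-500 - 244 S{\left(19 \right)} = -500 - 244 \frac{5 \left(3 + 19 + 2 \cdot 19^{2}\right)}{-13 + 5 \cdot 19} = -500 - 244 \frac{5 \left(3 + 19 + 2 \cdot 361\right)}{-13 + 95} = -500 - 244 \frac{5 \left(3 + 19 + 722\right)}{82} = -500 - 244 \cdot 5 \cdot \frac{1}{82} \cdot 744 = -500 - \frac{453840}{41} = - \frac{474340}{41}$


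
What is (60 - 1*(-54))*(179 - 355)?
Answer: -20064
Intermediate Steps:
(60 - 1*(-54))*(179 - 355) = (60 + 54)*(-176) = 114*(-176) = -20064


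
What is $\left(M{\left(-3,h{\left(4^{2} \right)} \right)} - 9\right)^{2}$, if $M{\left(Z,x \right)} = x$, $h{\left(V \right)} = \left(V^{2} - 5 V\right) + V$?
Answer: $33489$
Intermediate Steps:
$h{\left(V \right)} = V^{2} - 4 V$
$\left(M{\left(-3,h{\left(4^{2} \right)} \right)} - 9\right)^{2} = \left(4^{2} \left(-4 + 4^{2}\right) - 9\right)^{2} = \left(16 \left(-4 + 16\right) - 9\right)^{2} = \left(16 \cdot 12 - 9\right)^{2} = \left(192 - 9\right)^{2} = 183^{2} = 33489$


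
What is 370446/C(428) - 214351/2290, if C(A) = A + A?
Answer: 166209221/490060 ≈ 339.16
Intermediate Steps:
C(A) = 2*A
370446/C(428) - 214351/2290 = 370446/((2*428)) - 214351/2290 = 370446/856 - 214351*1/2290 = 370446*(1/856) - 214351/2290 = 185223/428 - 214351/2290 = 166209221/490060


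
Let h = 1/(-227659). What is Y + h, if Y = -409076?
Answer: -93129833085/227659 ≈ -4.0908e+5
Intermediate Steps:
h = -1/227659 ≈ -4.3925e-6
Y + h = -409076 - 1/227659 = -93129833085/227659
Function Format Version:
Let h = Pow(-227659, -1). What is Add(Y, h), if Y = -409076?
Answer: Rational(-93129833085, 227659) ≈ -4.0908e+5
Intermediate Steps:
h = Rational(-1, 227659) ≈ -4.3925e-6
Add(Y, h) = Add(-409076, Rational(-1, 227659)) = Rational(-93129833085, 227659)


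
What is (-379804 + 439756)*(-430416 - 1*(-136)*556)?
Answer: -21270969600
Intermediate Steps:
(-379804 + 439756)*(-430416 - 1*(-136)*556) = 59952*(-430416 + 136*556) = 59952*(-430416 + 75616) = 59952*(-354800) = -21270969600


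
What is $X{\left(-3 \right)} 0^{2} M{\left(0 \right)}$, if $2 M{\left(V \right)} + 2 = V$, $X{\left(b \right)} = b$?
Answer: $0$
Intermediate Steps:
$M{\left(V \right)} = -1 + \frac{V}{2}$
$X{\left(-3 \right)} 0^{2} M{\left(0 \right)} = - 3 \cdot 0^{2} \left(-1 + \frac{1}{2} \cdot 0\right) = \left(-3\right) 0 \left(-1 + 0\right) = 0 \left(-1\right) = 0$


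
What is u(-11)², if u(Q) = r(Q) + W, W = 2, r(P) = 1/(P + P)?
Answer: 1849/484 ≈ 3.8202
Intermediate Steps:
r(P) = 1/(2*P)
u(Q) = 2 + 1/(2*Q) (u(Q) = 1/(2*Q) + 2 = 2 + 1/(2*Q))
u(-11)² = (2 + (½)/(-11))² = (2 + (½)*(-1/11))² = (2 - 1/22)² = (43/22)² = 1849/484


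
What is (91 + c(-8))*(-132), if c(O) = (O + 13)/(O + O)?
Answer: -47883/4 ≈ -11971.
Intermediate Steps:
c(O) = (13 + O)/(2*O) (c(O) = (13 + O)/((2*O)) = (13 + O)*(1/(2*O)) = (13 + O)/(2*O))
(91 + c(-8))*(-132) = (91 + (½)*(13 - 8)/(-8))*(-132) = (91 + (½)*(-⅛)*5)*(-132) = (91 - 5/16)*(-132) = (1451/16)*(-132) = -47883/4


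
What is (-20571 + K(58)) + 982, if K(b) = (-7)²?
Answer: -19540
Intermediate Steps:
K(b) = 49
(-20571 + K(58)) + 982 = (-20571 + 49) + 982 = -20522 + 982 = -19540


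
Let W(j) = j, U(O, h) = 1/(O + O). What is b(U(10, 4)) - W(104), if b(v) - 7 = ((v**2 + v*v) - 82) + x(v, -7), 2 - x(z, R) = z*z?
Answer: -70799/400 ≈ -177.00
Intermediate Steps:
U(O, h) = 1/(2*O)
x(z, R) = 2 - z**2 (x(z, R) = 2 - z*z = 2 - z**2)
b(v) = -73 + v**2 (b(v) = 7 + (((v**2 + v*v) - 82) + (2 - v**2)) = 7 + (((v**2 + v**2) - 82) + (2 - v**2)) = 7 + ((2*v**2 - 82) + (2 - v**2)) = 7 + ((-82 + 2*v**2) + (2 - v**2)) = 7 + (-80 + v**2) = -73 + v**2)
b(U(10, 4)) - W(104) = (-73 + ((1/2)/10)**2) - 1*104 = (-73 + ((1/2)*(1/10))**2) - 104 = (-73 + (1/20)**2) - 104 = (-73 + 1/400) - 104 = -29199/400 - 104 = -70799/400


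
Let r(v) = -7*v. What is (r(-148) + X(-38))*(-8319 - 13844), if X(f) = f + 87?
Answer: -24046855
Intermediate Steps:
X(f) = 87 + f
(r(-148) + X(-38))*(-8319 - 13844) = (-7*(-148) + (87 - 38))*(-8319 - 13844) = (1036 + 49)*(-22163) = 1085*(-22163) = -24046855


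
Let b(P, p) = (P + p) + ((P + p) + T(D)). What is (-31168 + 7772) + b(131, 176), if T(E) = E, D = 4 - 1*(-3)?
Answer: -22775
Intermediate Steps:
D = 7 (D = 4 + 3 = 7)
b(P, p) = 7 + 2*P + 2*p (b(P, p) = (P + p) + ((P + p) + 7) = (P + p) + (7 + P + p) = 7 + 2*P + 2*p)
(-31168 + 7772) + b(131, 176) = (-31168 + 7772) + (7 + 2*131 + 2*176) = -23396 + (7 + 262 + 352) = -23396 + 621 = -22775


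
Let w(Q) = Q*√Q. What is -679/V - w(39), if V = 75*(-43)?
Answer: 679/3225 - 39*√39 ≈ -243.34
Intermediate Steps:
w(Q) = Q^(3/2)
V = -3225
-679/V - w(39) = -679/(-3225) - 39^(3/2) = -679*(-1/3225) - 39*√39 = 679/3225 - 39*√39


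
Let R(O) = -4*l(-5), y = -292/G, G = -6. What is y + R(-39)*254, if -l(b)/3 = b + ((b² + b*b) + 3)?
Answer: 439058/3 ≈ 1.4635e+5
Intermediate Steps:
l(b) = -9 - 6*b² - 3*b (l(b) = -3*(b + ((b² + b*b) + 3)) = -3*(b + ((b² + b²) + 3)) = -3*(b + (2*b² + 3)) = -3*(b + (3 + 2*b²)) = -3*(3 + b + 2*b²) = -9 - 6*b² - 3*b)
y = 146/3 (y = -292/(-6) = -292*(-1)/6 = -73*(-⅔) = 146/3 ≈ 48.667)
R(O) = 576 (R(O) = -4*(-9 - 6*(-5)² - 3*(-5)) = -4*(-9 - 6*25 + 15) = -4*(-9 - 150 + 15) = -4*(-144) = 576)
y + R(-39)*254 = 146/3 + 576*254 = 146/3 + 146304 = 439058/3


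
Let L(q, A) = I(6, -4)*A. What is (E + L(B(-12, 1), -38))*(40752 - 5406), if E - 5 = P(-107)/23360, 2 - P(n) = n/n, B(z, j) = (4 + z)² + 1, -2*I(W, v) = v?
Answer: -29311713207/11680 ≈ -2.5096e+6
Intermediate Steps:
I(W, v) = -v/2
B(z, j) = 1 + (4 + z)²
L(q, A) = 2*A (L(q, A) = (-½*(-4))*A = 2*A)
P(n) = 1 (P(n) = 2 - n/n = 2 - 1*1 = 2 - 1 = 1)
E = 116801/23360 (E = 5 + 1/23360 = 116801/23360 ≈ 5.0000)
(E + L(B(-12, 1), -38))*(40752 - 5406) = (116801/23360 + 2*(-38))*(40752 - 5406) = (116801/23360 - 76)*35346 = -1658559/23360*35346 = -29311713207/11680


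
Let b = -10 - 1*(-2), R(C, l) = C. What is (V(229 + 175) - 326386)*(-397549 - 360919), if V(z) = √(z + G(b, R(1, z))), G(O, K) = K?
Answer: 247553336648 - 6826212*√5 ≈ 2.4754e+11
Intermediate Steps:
b = -8 (b = -10 + 2 = -8)
V(z) = √(1 + z) (V(z) = √(z + 1) = √(1 + z))
(V(229 + 175) - 326386)*(-397549 - 360919) = (√(1 + (229 + 175)) - 326386)*(-397549 - 360919) = (√(1 + 404) - 326386)*(-758468) = (√405 - 326386)*(-758468) = (9*√5 - 326386)*(-758468) = (-326386 + 9*√5)*(-758468) = 247553336648 - 6826212*√5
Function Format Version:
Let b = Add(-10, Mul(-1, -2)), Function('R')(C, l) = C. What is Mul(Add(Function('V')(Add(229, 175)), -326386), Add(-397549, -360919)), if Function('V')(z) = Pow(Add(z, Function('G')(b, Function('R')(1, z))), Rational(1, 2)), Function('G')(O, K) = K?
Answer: Add(247553336648, Mul(-6826212, Pow(5, Rational(1, 2)))) ≈ 2.4754e+11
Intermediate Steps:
b = -8 (b = Add(-10, 2) = -8)
Function('V')(z) = Pow(Add(1, z), Rational(1, 2)) (Function('V')(z) = Pow(Add(z, 1), Rational(1, 2)) = Pow(Add(1, z), Rational(1, 2)))
Mul(Add(Function('V')(Add(229, 175)), -326386), Add(-397549, -360919)) = Mul(Add(Pow(Add(1, Add(229, 175)), Rational(1, 2)), -326386), Add(-397549, -360919)) = Mul(Add(Pow(Add(1, 404), Rational(1, 2)), -326386), -758468) = Mul(Add(Pow(405, Rational(1, 2)), -326386), -758468) = Mul(Add(Mul(9, Pow(5, Rational(1, 2))), -326386), -758468) = Mul(Add(-326386, Mul(9, Pow(5, Rational(1, 2)))), -758468) = Add(247553336648, Mul(-6826212, Pow(5, Rational(1, 2))))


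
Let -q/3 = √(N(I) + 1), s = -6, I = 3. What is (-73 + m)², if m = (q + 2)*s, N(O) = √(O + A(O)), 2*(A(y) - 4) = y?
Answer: (85 - 9*√2*√(2 + √34))² ≈ 2438.6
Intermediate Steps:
A(y) = 4 + y/2
N(O) = √(4 + 3*O/2) (N(O) = √(O + (4 + O/2)) = √(4 + 3*O/2))
q = -3*√(1 + √34/2) (q = -3*√(√(16 + 6*3)/2 + 1) = -3*√(√(16 + 18)/2 + 1) = -3*√(√34/2 + 1) = -3*√(1 + √34/2) ≈ -5.9363)
m = -12 + 9*√(4 + 2*√34) (m = (-3*√(4 + 2*√34)/2 + 2)*(-6) = (2 - 3*√(4 + 2*√34)/2)*(-6) = -12 + 9*√(4 + 2*√34) ≈ 23.618)
(-73 + m)² = (-73 + (-12 + 9*√(4 + 2*√34)))² = (-85 + 9*√(4 + 2*√34))²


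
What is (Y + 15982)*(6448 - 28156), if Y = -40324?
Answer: 528416136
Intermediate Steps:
(Y + 15982)*(6448 - 28156) = (-40324 + 15982)*(6448 - 28156) = -24342*(-21708) = 528416136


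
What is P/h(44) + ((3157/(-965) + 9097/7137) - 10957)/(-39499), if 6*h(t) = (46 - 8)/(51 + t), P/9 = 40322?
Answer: 1480829190336381739/272037710295 ≈ 5.4435e+6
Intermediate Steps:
P = 362898 (P = 9*40322 = 362898)
h(t) = 19/(3*(51 + t)) (h(t) = ((46 - 8)/(51 + t))/6 = (38/(51 + t))/6 = 19/(3*(51 + t)))
P/h(44) + ((3157/(-965) + 9097/7137) - 10957)/(-39499) = 362898/((19/(3*(51 + 44)))) + ((3157/(-965) + 9097/7137) - 10957)/(-39499) = 362898/(((19/3)/95)) + ((3157*(-1/965) + 9097*(1/7137)) - 10957)*(-1/39499) = 362898/(((19/3)*(1/95))) + ((-3157/965 + 9097/7137) - 10957)*(-1/39499) = 362898/(1/15) + (-13752904/6887205 - 10957)*(-1/39499) = 362898*15 - 75476858089/6887205*(-1/39499) = 5443470 + 75476858089/272037710295 = 1480829190336381739/272037710295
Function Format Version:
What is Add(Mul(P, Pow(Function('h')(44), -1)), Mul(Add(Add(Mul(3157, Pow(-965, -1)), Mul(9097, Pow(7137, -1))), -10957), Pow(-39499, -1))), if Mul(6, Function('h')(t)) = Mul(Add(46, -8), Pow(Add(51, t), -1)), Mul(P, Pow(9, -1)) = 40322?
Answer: Rational(1480829190336381739, 272037710295) ≈ 5.4435e+6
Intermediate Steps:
P = 362898 (P = Mul(9, 40322) = 362898)
Function('h')(t) = Mul(Rational(19, 3), Pow(Add(51, t), -1)) (Function('h')(t) = Mul(Rational(1, 6), Mul(Add(46, -8), Pow(Add(51, t), -1))) = Mul(Rational(1, 6), Mul(38, Pow(Add(51, t), -1))) = Mul(Rational(19, 3), Pow(Add(51, t), -1)))
Add(Mul(P, Pow(Function('h')(44), -1)), Mul(Add(Add(Mul(3157, Pow(-965, -1)), Mul(9097, Pow(7137, -1))), -10957), Pow(-39499, -1))) = Add(Mul(362898, Pow(Mul(Rational(19, 3), Pow(Add(51, 44), -1)), -1)), Mul(Add(Add(Mul(3157, Pow(-965, -1)), Mul(9097, Pow(7137, -1))), -10957), Pow(-39499, -1))) = Add(Mul(362898, Pow(Mul(Rational(19, 3), Pow(95, -1)), -1)), Mul(Add(Add(Mul(3157, Rational(-1, 965)), Mul(9097, Rational(1, 7137))), -10957), Rational(-1, 39499))) = Add(Mul(362898, Pow(Mul(Rational(19, 3), Rational(1, 95)), -1)), Mul(Add(Add(Rational(-3157, 965), Rational(9097, 7137)), -10957), Rational(-1, 39499))) = Add(Mul(362898, Pow(Rational(1, 15), -1)), Mul(Add(Rational(-13752904, 6887205), -10957), Rational(-1, 39499))) = Add(Mul(362898, 15), Mul(Rational(-75476858089, 6887205), Rational(-1, 39499))) = Add(5443470, Rational(75476858089, 272037710295)) = Rational(1480829190336381739, 272037710295)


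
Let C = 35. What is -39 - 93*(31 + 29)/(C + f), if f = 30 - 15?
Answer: -753/5 ≈ -150.60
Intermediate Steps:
f = 15
-39 - 93*(31 + 29)/(C + f) = -39 - 93*(31 + 29)/(35 + 15) = -39 - 5580/50 = -39 - 93*6/5 = -39 - 558/5 = -753/5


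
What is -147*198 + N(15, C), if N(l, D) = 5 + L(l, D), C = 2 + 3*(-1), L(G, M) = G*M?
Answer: -29116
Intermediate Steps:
C = -1 (C = 2 - 3 = -1)
N(l, D) = 5 + D*l (N(l, D) = 5 + l*D = 5 + D*l)
-147*198 + N(15, C) = -147*198 + (5 - 1*15) = -29106 + (5 - 15) = -29106 - 10 = -29116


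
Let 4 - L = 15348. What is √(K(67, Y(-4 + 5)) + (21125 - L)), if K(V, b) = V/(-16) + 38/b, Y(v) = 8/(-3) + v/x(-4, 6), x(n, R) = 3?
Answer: √28575645/28 ≈ 190.92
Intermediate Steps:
L = -15344 (L = 4 - 1*15348 = 4 - 15348 = -15344)
Y(v) = -8/3 + v/3 (Y(v) = 8/(-3) + v/3 = 8*(-⅓) + v*(⅓) = -8/3 + v/3)
K(V, b) = 38/b - V/16 (K(V, b) = V*(-1/16) + 38/b = -V/16 + 38/b = 38/b - V/16)
√(K(67, Y(-4 + 5)) + (21125 - L)) = √((38/(-8/3 + (-4 + 5)/3) - 1/16*67) + (21125 - 1*(-15344))) = √((38/(-8/3 + (⅓)*1) - 67/16) + (21125 + 15344)) = √((38/(-8/3 + ⅓) - 67/16) + 36469) = √((38/(-7/3) - 67/16) + 36469) = √((38*(-3/7) - 67/16) + 36469) = √((-114/7 - 67/16) + 36469) = √(-2293/112 + 36469) = √(4082235/112) = √28575645/28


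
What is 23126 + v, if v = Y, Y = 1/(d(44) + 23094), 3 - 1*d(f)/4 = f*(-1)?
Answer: 538419533/23282 ≈ 23126.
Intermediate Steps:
d(f) = 12 + 4*f (d(f) = 12 - 4*f*(-1) = 12 - (-4)*f = 12 + 4*f)
Y = 1/23282 (Y = 1/((12 + 4*44) + 23094) = 1/((12 + 176) + 23094) = 1/(188 + 23094) = 1/23282 ≈ 4.2952e-5)
v = 1/23282 ≈ 4.2952e-5
23126 + v = 23126 + 1/23282 = 538419533/23282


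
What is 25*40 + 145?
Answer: 1145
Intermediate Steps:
25*40 + 145 = 1000 + 145 = 1145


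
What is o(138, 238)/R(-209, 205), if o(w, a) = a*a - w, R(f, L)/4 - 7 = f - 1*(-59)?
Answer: -28253/286 ≈ -98.787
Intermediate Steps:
R(f, L) = 264 + 4*f (R(f, L) = 28 + 4*(f - 1*(-59)) = 28 + 4*(f + 59) = 28 + 4*(59 + f) = 28 + (236 + 4*f) = 264 + 4*f)
o(w, a) = a**2 - w
o(138, 238)/R(-209, 205) = (238**2 - 1*138)/(264 + 4*(-209)) = (56644 - 138)/(264 - 836) = 56506/(-572) = 56506*(-1/572) = -28253/286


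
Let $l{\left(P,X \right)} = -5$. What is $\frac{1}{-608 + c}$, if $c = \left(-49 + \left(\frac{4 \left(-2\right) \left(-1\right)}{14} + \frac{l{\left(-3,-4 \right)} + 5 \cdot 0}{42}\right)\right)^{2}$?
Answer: $\frac{1764}{3085009} \approx 0.0005718$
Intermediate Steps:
$c = \frac{4157521}{1764}$ ($c = \left(-49 + \left(\frac{4 \left(-2\right) \left(-1\right)}{14} + \frac{-5 + 5 \cdot 0}{42}\right)\right)^{2} = \left(-49 + \left(\left(-8\right) \left(-1\right) \frac{1}{14} + \left(-5 + 0\right) \frac{1}{42}\right)\right)^{2} = \left(-49 + \left(8 \cdot \frac{1}{14} - \frac{5}{42}\right)\right)^{2} = \left(-49 + \left(\frac{4}{7} - \frac{5}{42}\right)\right)^{2} = \left(-49 + \frac{19}{42}\right)^{2} = \left(- \frac{2039}{42}\right)^{2} = \frac{4157521}{1764} \approx 2356.9$)
$\frac{1}{-608 + c} = \frac{1}{-608 + \frac{4157521}{1764}} = \frac{1}{\frac{3085009}{1764}} = \frac{1764}{3085009}$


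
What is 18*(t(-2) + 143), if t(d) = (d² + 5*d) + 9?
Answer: 2628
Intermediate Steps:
t(d) = 9 + d² + 5*d
18*(t(-2) + 143) = 18*((9 + (-2)² + 5*(-2)) + 143) = 18*((9 + 4 - 10) + 143) = 18*(3 + 143) = 18*146 = 2628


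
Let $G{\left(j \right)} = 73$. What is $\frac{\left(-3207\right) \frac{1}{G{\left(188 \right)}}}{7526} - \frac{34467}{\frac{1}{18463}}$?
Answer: $- \frac{349617230292165}{549398} \approx -6.3636 \cdot 10^{8}$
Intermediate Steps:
$\frac{\left(-3207\right) \frac{1}{G{\left(188 \right)}}}{7526} - \frac{34467}{\frac{1}{18463}} = \frac{\left(-3207\right) \frac{1}{73}}{7526} - \frac{34467}{\frac{1}{18463}} = \left(-3207\right) \frac{1}{73} \cdot \frac{1}{7526} - 34467 \frac{1}{\frac{1}{18463}} = \left(- \frac{3207}{73}\right) \frac{1}{7526} - 636364221 = - \frac{3207}{549398} - 636364221 = - \frac{349617230292165}{549398}$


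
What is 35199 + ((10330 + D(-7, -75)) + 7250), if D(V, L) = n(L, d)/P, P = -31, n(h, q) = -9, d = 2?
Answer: 1636158/31 ≈ 52779.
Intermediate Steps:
D(V, L) = 9/31 (D(V, L) = -9/(-31) = -9*(-1/31) = 9/31)
35199 + ((10330 + D(-7, -75)) + 7250) = 35199 + ((10330 + 9/31) + 7250) = 35199 + (320239/31 + 7250) = 35199 + 544989/31 = 1636158/31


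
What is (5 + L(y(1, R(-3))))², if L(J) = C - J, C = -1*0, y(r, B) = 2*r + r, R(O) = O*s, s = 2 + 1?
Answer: 4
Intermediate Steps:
s = 3
R(O) = 3*O (R(O) = O*3 = 3*O)
y(r, B) = 3*r
C = 0
L(J) = -J (L(J) = 0 - J = -J)
(5 + L(y(1, R(-3))))² = (5 - 3)² = 2² = 4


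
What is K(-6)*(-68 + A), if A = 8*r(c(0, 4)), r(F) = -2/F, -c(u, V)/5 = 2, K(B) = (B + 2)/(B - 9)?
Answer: -1328/75 ≈ -17.707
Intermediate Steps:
K(B) = (2 + B)/(-9 + B)
c(u, V) = -10 (c(u, V) = -5*2 = -10)
A = 8/5 (A = 8*(-2/(-10)) = 8*(-2*(-⅒)) = 8*(⅕) = 8/5 ≈ 1.6000)
K(-6)*(-68 + A) = ((2 - 6)/(-9 - 6))*(-68 + 8/5) = (-4/(-15))*(-332/5) = -1/15*(-4)*(-332/5) = (4/15)*(-332/5) = -1328/75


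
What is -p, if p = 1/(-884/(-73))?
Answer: -73/884 ≈ -0.082579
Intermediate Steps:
p = 73/884 (p = 1/(-884*(-1/73)) = 1/(884/73) = 73/884 ≈ 0.082579)
-p = -1*73/884 = -73/884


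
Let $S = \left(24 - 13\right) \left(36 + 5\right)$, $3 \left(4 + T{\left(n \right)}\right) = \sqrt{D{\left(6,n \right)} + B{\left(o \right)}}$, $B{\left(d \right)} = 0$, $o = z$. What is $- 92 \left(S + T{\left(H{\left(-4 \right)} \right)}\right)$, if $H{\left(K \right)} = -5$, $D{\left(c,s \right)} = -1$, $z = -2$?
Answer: $-41124 - \frac{92 i}{3} \approx -41124.0 - 30.667 i$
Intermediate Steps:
$o = -2$
$T{\left(n \right)} = -4 + \frac{i}{3}$ ($T{\left(n \right)} = -4 + \frac{\sqrt{-1 + 0}}{3} = -4 + \frac{\sqrt{-1}}{3} = -4 + \frac{i}{3}$)
$S = 451$ ($S = 11 \cdot 41 = 451$)
$- 92 \left(S + T{\left(H{\left(-4 \right)} \right)}\right) = - 92 \left(451 - \left(4 - \frac{i}{3}\right)\right) = - 92 \left(447 + \frac{i}{3}\right) = -41124 - \frac{92 i}{3}$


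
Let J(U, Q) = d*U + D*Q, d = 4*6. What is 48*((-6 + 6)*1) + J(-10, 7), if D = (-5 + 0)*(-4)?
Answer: -100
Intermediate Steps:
D = 20 (D = -5*(-4) = 20)
d = 24
J(U, Q) = 20*Q + 24*U (J(U, Q) = 24*U + 20*Q = 20*Q + 24*U)
48*((-6 + 6)*1) + J(-10, 7) = 48*((-6 + 6)*1) + (20*7 + 24*(-10)) = 48*(0*1) + (140 - 240) = 48*0 - 100 = 0 - 100 = -100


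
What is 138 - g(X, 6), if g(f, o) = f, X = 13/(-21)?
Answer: 2911/21 ≈ 138.62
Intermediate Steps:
X = -13/21 (X = 13*(-1/21) = -13/21 ≈ -0.61905)
138 - g(X, 6) = 138 - 1*(-13/21) = 138 + 13/21 = 2911/21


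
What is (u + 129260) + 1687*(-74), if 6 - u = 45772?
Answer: -41344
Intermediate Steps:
u = -45766 (u = 6 - 1*45772 = 6 - 45772 = -45766)
(u + 129260) + 1687*(-74) = (-45766 + 129260) + 1687*(-74) = 83494 - 124838 = -41344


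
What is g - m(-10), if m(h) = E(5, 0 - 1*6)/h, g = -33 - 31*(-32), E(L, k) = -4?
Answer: 4793/5 ≈ 958.60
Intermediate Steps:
g = 959 (g = -33 + 992 = 959)
m(h) = -4/h
g - m(-10) = 959 - (-4)/(-10) = 959 - (-4)*(-1)/10 = 959 - 1*2/5 = 959 - 2/5 = 4793/5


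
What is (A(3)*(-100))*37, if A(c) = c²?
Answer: -33300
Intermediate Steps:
(A(3)*(-100))*37 = (3²*(-100))*37 = (9*(-100))*37 = -900*37 = -33300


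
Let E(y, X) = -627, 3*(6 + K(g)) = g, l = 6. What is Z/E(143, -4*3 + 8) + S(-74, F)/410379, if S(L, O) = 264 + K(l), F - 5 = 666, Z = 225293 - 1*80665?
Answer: -94660496/410379 ≈ -230.67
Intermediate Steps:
K(g) = -6 + g/3
Z = 144628 (Z = 225293 - 80665 = 144628)
F = 671 (F = 5 + 666 = 671)
S(L, O) = 260 (S(L, O) = 264 + (-6 + (⅓)*6) = 264 + (-6 + 2) = 264 - 4 = 260)
Z/E(143, -4*3 + 8) + S(-74, F)/410379 = 144628/(-627) + 260/410379 = 144628*(-1/627) + 260*(1/410379) = -692/3 + 260/410379 = -94660496/410379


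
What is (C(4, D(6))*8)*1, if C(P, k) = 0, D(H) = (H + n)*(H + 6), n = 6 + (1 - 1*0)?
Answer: 0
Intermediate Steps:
n = 7 (n = 6 + (1 + 0) = 6 + 1 = 7)
D(H) = (6 + H)*(7 + H) (D(H) = (H + 7)*(H + 6) = (7 + H)*(6 + H) = (6 + H)*(7 + H))
(C(4, D(6))*8)*1 = (0*8)*1 = 0*1 = 0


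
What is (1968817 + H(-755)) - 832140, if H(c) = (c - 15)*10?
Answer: 1128977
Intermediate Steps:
H(c) = -150 + 10*c (H(c) = (-15 + c)*10 = -150 + 10*c)
(1968817 + H(-755)) - 832140 = (1968817 + (-150 + 10*(-755))) - 832140 = (1968817 + (-150 - 7550)) - 832140 = (1968817 - 7700) - 832140 = 1961117 - 832140 = 1128977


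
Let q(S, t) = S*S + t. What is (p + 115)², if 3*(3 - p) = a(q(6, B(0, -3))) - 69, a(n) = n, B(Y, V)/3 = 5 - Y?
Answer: 15376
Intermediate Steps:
B(Y, V) = 15 - 3*Y (B(Y, V) = 3*(5 - Y) = 15 - 3*Y)
q(S, t) = t + S² (q(S, t) = S² + t = t + S²)
p = 9 (p = 3 - (((15 - 3*0) + 6²) - 69)/3 = 3 - (((15 + 0) + 36) - 69)/3 = 3 - ((15 + 36) - 69)/3 = 3 - (51 - 69)/3 = 3 - ⅓*(-18) = 3 + 6 = 9)
(p + 115)² = (9 + 115)² = 124² = 15376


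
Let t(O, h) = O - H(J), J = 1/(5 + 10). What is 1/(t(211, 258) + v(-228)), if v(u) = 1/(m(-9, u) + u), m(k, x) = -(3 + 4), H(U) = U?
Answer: 141/29741 ≈ 0.0047409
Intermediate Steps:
J = 1/15 ≈ 0.066667
m(k, x) = -7 (m(k, x) = -1*7 = -7)
t(O, h) = -1/15 + O (t(O, h) = O - 1*1/15 = O - 1/15 = -1/15 + O)
v(u) = 1/(-7 + u)
1/(t(211, 258) + v(-228)) = 1/((-1/15 + 211) + 1/(-7 - 228)) = 1/(3164/15 + 1/(-235)) = 1/(3164/15 - 1/235) = 1/(29741/141) = 141/29741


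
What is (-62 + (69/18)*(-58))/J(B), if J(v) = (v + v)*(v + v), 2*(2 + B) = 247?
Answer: -853/177147 ≈ -0.0048152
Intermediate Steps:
B = 243/2 (B = -2 + (½)*247 = -2 + 247/2 = 243/2 ≈ 121.50)
J(v) = 4*v² (J(v) = (2*v)*(2*v) = 4*v²)
(-62 + (69/18)*(-58))/J(B) = (-62 + (69/18)*(-58))/((4*(243/2)²)) = (-62 + (69*(1/18))*(-58))/((4*(59049/4))) = (-62 + (23/6)*(-58))/59049 = (-62 - 667/3)*(1/59049) = -853/3*1/59049 = -853/177147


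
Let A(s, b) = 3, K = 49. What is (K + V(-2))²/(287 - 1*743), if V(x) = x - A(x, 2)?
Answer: -242/57 ≈ -4.2456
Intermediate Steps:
V(x) = -3 + x (V(x) = x - 1*3 = x - 3 = -3 + x)
(K + V(-2))²/(287 - 1*743) = (49 + (-3 - 2))²/(287 - 1*743) = (49 - 5)²/(287 - 743) = 44²/(-456) = 1936*(-1/456) = -242/57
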